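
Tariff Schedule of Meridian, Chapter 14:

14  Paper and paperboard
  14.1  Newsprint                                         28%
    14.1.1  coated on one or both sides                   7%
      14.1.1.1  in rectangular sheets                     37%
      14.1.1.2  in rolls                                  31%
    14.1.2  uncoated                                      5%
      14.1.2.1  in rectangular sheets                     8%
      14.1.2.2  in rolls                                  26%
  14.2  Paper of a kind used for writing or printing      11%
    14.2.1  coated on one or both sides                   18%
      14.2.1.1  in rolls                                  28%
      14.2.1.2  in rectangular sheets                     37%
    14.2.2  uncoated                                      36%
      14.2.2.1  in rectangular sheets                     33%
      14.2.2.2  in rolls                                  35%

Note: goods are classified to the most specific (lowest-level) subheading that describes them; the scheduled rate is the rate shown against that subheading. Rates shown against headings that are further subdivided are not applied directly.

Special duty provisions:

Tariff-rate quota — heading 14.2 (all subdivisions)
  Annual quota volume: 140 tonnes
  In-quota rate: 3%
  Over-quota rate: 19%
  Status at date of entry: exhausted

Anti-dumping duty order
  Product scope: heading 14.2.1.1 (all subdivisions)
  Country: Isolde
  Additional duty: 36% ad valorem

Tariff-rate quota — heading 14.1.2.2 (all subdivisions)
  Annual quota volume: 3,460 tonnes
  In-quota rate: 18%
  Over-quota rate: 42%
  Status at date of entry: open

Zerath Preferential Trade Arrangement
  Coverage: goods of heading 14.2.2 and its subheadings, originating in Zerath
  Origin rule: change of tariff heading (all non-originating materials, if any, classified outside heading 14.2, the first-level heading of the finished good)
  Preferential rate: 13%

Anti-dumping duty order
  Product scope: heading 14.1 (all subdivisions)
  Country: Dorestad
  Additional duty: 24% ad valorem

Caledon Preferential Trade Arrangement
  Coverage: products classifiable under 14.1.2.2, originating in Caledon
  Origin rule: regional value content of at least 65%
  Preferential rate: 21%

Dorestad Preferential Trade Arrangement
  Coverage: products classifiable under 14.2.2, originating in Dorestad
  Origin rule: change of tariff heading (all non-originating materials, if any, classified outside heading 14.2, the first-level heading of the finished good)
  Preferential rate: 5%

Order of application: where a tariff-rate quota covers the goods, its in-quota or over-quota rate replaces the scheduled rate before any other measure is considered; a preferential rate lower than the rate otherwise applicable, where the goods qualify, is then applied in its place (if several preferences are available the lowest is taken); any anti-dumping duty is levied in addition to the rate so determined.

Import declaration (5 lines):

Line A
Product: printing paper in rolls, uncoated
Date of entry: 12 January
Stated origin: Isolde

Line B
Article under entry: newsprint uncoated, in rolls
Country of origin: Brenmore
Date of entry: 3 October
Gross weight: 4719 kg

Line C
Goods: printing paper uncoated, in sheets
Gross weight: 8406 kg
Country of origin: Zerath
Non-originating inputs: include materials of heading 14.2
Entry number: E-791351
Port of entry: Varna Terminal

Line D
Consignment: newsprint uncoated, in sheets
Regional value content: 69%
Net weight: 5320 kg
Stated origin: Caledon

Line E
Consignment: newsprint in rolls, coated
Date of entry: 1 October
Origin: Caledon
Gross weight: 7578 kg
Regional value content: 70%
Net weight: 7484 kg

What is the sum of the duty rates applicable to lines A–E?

Line A: printing paper → 14.2; uncoated → 14.2.2; in rolls → 14.2.2.2. Scheduled 35%. quota on 14.2 exhausted → over-quota 19%. → 19%.
Line B: newsprint → 14.1; uncoated → 14.1.2; in rolls → 14.1.2.2. Scheduled 26%. quota on 14.1.2.2 open → in-quota 18%. → 18%.
Line C: printing paper → 14.2; uncoated → 14.2.2; in sheets → 14.2.2.1. Scheduled 33%. quota on 14.2 exhausted → over-quota 19%; Zerath agreement on 14.2.2: CTH not met. → 19%.
Line D: newsprint → 14.1; uncoated → 14.1.2; in sheets → 14.1.2.1. Scheduled 8%. Caledon agreement on 14.1.2.2: 14.1.2.1 not covered. → 8%.
Line E: newsprint → 14.1; coated → 14.1.1; in rolls → 14.1.1.2. Scheduled 31%. Caledon agreement on 14.1.2.2: 14.1.1.2 not covered. → 31%.
Sum: 19% + 18% + 19% + 8% + 31% = 95%.

95%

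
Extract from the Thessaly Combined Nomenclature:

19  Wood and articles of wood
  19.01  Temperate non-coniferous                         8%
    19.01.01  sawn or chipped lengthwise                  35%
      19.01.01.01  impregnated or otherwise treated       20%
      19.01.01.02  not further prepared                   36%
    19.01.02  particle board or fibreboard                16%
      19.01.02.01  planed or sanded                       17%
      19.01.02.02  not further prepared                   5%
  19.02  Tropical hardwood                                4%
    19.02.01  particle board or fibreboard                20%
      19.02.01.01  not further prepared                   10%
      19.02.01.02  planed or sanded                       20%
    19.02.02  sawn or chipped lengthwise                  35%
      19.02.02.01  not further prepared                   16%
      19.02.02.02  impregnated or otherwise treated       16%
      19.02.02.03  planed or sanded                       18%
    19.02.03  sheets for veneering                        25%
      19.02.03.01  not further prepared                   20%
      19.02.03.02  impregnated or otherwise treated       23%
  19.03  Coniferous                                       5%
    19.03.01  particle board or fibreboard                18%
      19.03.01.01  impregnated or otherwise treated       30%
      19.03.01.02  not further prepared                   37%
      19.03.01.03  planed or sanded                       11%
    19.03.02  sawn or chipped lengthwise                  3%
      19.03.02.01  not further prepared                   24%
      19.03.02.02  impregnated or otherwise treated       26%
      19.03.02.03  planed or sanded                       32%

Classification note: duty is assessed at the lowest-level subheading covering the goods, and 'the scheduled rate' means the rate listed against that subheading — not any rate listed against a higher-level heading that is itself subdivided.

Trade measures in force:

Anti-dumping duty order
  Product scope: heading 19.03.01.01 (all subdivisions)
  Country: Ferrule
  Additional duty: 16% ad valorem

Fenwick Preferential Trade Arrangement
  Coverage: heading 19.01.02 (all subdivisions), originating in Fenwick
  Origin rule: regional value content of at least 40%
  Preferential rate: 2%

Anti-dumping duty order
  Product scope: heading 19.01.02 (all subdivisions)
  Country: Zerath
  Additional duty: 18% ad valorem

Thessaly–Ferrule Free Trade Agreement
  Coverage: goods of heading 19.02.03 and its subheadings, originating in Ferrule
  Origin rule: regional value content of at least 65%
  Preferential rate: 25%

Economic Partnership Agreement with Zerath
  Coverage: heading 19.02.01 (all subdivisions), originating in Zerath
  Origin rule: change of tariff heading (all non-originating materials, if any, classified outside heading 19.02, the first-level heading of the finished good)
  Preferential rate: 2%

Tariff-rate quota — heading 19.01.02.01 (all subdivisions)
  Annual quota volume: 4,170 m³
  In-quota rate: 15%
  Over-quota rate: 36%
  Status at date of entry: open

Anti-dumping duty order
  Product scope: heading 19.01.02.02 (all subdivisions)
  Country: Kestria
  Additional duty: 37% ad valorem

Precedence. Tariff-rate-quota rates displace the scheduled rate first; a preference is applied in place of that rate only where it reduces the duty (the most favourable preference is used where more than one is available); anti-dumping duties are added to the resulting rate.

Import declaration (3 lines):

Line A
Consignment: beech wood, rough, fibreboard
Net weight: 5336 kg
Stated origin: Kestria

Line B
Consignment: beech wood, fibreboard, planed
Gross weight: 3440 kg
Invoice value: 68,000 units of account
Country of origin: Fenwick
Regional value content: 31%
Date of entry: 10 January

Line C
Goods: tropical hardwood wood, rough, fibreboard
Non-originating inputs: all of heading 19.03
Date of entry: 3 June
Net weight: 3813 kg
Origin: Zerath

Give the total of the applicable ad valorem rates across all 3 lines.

59%

Line A: beech → 19.01; fibreboard → 19.01.02; rough → 19.01.02.02. Scheduled 5%. anti-dumping (Kestria, 19.01.02.02): +37%; total 5% + 37% = 42%. → 42%.
Line B: beech → 19.01; fibreboard → 19.01.02; planed → 19.01.02.01. Scheduled 17%. quota on 19.01.02.01 open → in-quota 15%; Fenwick agreement on 19.01.02: RVC < 40%. → 15%.
Line C: tropical hardwood → 19.02; fibreboard → 19.02.01; rough → 19.02.01.01. Scheduled 10%. Zerath agreement on 19.02.01: CTH met → 2% available; preferential 2%. → 2%.
Sum: 42% + 15% + 2% = 59%.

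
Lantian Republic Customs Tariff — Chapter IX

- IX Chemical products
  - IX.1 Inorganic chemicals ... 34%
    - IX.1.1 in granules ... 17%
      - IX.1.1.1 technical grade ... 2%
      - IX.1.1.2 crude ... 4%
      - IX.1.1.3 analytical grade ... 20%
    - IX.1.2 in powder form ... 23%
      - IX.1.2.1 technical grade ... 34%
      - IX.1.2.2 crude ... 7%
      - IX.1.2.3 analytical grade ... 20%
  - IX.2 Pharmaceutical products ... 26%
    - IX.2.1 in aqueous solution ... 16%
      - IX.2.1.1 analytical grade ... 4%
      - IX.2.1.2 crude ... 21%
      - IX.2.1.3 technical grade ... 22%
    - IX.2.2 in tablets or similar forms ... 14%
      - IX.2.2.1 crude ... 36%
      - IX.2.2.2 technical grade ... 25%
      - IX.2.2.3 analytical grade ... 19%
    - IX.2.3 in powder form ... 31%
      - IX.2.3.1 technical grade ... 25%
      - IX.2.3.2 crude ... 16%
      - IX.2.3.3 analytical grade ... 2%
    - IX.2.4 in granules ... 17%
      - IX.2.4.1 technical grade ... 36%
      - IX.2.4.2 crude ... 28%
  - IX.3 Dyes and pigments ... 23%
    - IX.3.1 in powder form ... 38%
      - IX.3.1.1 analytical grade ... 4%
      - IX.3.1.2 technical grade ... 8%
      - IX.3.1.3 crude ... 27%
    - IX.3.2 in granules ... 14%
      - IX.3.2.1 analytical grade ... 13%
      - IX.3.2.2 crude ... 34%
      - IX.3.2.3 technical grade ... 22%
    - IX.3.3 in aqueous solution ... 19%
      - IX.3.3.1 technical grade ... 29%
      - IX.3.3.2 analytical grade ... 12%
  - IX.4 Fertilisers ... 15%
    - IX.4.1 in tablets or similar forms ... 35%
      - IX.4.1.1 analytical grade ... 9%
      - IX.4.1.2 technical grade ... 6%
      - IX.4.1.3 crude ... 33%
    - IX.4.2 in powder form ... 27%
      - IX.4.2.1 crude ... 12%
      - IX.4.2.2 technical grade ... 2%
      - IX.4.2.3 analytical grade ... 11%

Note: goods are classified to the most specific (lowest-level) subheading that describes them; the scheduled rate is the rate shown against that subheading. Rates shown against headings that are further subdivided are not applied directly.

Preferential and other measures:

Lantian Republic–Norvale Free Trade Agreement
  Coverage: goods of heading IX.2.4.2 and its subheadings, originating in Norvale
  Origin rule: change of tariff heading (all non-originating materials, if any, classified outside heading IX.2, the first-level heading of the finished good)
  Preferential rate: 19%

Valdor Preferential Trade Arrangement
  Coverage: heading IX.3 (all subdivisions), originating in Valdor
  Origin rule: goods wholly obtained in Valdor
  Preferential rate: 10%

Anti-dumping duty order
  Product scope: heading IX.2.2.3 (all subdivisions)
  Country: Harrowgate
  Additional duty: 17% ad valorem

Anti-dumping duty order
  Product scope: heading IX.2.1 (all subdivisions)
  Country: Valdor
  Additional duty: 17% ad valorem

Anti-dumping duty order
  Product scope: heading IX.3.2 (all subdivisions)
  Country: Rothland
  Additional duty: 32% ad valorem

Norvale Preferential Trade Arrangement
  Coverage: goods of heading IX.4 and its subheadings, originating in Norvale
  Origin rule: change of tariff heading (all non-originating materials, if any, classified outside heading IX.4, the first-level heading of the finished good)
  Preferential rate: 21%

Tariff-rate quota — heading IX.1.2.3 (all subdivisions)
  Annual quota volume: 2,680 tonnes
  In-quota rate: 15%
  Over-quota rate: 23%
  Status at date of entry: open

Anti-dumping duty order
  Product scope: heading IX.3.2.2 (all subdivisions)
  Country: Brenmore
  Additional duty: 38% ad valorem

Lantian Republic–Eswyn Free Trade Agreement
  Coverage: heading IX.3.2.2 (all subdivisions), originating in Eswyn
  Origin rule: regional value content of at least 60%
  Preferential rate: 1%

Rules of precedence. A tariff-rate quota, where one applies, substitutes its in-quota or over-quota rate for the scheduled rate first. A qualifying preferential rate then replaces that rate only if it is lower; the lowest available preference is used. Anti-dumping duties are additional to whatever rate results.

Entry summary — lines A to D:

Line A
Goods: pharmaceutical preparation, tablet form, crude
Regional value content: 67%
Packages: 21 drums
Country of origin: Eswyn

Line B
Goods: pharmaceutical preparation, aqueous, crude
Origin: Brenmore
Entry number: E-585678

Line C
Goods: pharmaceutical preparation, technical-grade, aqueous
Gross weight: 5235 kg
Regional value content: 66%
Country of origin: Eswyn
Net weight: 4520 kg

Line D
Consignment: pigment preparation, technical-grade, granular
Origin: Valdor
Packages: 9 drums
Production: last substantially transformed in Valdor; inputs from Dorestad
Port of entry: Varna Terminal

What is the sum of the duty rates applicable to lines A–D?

101%

Line A: pharmaceutical → IX.2; tablet form → IX.2.2; crude → IX.2.2.1. Scheduled 36%. Eswyn agreement on IX.3.2.2: IX.2.2.1 not covered. → 36%.
Line B: pharmaceutical → IX.2; aqueous → IX.2.1; crude → IX.2.1.2. Scheduled 21%. No special measure applies. → 21%.
Line C: pharmaceutical → IX.2; aqueous → IX.2.1; technical-grade → IX.2.1.3. Scheduled 22%. Eswyn agreement on IX.3.2.2: IX.2.1.3 not covered. → 22%.
Line D: pigment → IX.3; granular → IX.3.2; technical-grade → IX.3.2.3. Scheduled 22%. Valdor agreement on IX.3: not wholly obtained. → 22%.
Sum: 36% + 21% + 22% + 22% = 101%.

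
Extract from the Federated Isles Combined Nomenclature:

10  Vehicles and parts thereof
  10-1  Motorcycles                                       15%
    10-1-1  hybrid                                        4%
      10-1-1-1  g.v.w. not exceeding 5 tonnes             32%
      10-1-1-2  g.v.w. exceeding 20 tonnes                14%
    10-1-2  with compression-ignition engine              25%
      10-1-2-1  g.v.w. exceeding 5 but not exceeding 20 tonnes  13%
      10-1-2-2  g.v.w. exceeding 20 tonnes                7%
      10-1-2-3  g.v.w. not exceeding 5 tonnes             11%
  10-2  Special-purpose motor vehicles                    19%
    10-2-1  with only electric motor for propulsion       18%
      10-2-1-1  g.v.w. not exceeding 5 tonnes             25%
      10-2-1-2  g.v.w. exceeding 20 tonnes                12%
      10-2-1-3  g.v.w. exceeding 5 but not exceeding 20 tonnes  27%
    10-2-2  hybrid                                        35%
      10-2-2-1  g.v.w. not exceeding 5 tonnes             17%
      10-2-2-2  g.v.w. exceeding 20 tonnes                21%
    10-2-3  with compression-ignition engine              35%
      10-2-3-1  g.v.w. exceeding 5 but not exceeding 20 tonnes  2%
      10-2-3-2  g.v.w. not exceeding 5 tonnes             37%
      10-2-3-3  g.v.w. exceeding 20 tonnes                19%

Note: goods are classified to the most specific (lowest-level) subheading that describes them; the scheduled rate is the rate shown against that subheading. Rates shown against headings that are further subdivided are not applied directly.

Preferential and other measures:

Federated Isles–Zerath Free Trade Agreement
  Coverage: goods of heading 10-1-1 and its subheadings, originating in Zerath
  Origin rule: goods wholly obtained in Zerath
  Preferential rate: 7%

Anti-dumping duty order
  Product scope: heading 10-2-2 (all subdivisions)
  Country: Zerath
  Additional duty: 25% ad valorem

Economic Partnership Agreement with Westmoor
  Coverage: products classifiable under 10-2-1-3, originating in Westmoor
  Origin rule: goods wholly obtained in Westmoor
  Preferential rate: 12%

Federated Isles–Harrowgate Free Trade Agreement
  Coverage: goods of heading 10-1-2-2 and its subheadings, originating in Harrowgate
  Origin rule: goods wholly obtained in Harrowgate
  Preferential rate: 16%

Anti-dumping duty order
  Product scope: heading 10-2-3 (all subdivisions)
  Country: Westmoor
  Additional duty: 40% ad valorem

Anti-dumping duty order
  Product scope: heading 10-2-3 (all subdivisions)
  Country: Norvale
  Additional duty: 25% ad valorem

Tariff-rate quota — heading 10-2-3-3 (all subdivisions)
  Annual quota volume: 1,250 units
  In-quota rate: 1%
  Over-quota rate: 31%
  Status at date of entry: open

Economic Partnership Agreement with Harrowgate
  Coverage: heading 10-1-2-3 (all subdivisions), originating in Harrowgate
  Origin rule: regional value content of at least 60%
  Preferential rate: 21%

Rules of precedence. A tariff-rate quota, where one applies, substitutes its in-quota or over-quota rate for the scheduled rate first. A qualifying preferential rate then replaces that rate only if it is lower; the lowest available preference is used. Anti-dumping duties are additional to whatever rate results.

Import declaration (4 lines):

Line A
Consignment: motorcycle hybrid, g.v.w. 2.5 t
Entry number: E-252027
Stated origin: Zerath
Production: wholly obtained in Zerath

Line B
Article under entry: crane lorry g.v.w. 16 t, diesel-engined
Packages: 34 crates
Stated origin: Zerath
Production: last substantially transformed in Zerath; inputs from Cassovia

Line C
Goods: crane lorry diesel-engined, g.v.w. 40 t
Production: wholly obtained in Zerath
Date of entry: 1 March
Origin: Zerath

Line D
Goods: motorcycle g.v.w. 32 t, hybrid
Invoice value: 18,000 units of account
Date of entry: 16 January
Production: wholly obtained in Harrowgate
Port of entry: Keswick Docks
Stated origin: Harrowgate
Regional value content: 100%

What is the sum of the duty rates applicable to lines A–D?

24%

Line A: motorcycle → 10-1; hybrid → 10-1-1; g.v.w. 2.5 t → 10-1-1-1. Scheduled 32%. Zerath agreement on 10-1-1: wholly obtained → 7% available; preferential 7%. → 7%.
Line B: crane lorry → 10-2; diesel-engined → 10-2-3; g.v.w. 16 t → 10-2-3-1. Scheduled 2%. Zerath agreement on 10-1-1: 10-2-3-1 not covered. → 2%.
Line C: crane lorry → 10-2; diesel-engined → 10-2-3; g.v.w. 40 t → 10-2-3-3. Scheduled 19%. quota on 10-2-3-3 open → in-quota 1%; Zerath agreement on 10-1-1: 10-2-3-3 not covered. → 1%.
Line D: motorcycle → 10-1; hybrid → 10-1-1; g.v.w. 32 t → 10-1-1-2. Scheduled 14%. Harrowgate agreement on 10-1-2-2: 10-1-1-2 not covered; Harrowgate agreement on 10-1-2-3: 10-1-1-2 not covered. → 14%.
Sum: 7% + 2% + 1% + 14% = 24%.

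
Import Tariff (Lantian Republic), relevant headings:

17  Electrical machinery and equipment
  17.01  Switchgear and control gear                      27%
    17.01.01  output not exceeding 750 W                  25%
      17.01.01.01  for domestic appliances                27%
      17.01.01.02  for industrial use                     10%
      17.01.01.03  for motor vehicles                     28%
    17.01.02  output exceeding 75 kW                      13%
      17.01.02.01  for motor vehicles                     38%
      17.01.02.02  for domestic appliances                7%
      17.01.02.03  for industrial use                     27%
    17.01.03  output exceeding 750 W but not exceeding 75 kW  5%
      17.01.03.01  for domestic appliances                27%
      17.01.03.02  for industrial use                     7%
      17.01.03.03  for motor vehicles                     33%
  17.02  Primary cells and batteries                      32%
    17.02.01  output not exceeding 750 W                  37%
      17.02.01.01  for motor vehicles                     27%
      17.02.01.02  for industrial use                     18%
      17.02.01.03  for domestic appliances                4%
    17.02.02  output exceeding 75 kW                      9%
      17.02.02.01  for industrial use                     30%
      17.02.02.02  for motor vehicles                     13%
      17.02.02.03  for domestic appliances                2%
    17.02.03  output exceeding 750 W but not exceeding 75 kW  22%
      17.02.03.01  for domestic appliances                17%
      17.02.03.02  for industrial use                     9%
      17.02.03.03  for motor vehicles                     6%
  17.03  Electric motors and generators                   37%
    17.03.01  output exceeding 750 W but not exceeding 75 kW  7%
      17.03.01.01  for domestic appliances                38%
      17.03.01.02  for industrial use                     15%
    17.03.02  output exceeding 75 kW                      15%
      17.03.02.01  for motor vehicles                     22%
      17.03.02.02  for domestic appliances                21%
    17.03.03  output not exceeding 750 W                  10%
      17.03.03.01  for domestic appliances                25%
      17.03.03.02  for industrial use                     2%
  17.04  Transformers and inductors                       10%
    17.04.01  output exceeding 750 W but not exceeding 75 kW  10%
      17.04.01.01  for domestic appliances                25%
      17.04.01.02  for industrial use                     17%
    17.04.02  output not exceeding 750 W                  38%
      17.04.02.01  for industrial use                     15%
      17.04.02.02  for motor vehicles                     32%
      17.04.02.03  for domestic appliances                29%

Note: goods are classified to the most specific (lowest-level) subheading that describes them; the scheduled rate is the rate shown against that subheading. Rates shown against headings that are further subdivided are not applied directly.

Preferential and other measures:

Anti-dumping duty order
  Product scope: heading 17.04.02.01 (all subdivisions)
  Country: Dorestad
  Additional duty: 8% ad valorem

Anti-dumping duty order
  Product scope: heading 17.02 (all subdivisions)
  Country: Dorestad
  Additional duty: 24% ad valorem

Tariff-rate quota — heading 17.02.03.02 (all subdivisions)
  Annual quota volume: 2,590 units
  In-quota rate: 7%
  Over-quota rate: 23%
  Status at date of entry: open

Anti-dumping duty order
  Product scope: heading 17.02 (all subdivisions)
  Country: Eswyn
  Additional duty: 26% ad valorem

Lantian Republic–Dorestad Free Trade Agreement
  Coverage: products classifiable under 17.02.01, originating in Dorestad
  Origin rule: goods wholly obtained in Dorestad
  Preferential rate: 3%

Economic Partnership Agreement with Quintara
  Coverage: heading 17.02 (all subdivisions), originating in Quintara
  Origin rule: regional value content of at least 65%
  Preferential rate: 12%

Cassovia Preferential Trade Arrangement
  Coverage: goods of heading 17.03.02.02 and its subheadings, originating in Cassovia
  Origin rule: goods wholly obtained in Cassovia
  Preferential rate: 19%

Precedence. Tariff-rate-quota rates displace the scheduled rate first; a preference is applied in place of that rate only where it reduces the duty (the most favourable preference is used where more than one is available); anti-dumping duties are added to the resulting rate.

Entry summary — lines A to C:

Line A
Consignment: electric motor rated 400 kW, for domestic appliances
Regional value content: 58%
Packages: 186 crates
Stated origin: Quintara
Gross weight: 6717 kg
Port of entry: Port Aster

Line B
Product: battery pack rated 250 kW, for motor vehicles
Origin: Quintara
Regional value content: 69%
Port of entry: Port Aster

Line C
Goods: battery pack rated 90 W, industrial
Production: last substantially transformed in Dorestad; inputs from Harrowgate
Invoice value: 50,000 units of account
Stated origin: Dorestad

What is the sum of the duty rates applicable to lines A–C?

Line A: electric motor → 17.03; rated 400 kW → 17.03.02; for domestic appliances → 17.03.02.02. Scheduled 21%. Quintara agreement on 17.02: 17.03.02.02 not covered. → 21%.
Line B: battery pack → 17.02; rated 250 kW → 17.02.02; for motor vehicles → 17.02.02.02. Scheduled 13%. Quintara agreement on 17.02: RVC ≥ 65% → 12% available; preferential 12%. → 12%.
Line C: battery pack → 17.02; rated 90 W → 17.02.01; industrial → 17.02.01.02. Scheduled 18%. Dorestad agreement on 17.02.01: not wholly obtained; anti-dumping (Dorestad, 17.02): +24%; total 18% + 24% = 42%. → 42%.
Sum: 21% + 12% + 42% = 75%.

75%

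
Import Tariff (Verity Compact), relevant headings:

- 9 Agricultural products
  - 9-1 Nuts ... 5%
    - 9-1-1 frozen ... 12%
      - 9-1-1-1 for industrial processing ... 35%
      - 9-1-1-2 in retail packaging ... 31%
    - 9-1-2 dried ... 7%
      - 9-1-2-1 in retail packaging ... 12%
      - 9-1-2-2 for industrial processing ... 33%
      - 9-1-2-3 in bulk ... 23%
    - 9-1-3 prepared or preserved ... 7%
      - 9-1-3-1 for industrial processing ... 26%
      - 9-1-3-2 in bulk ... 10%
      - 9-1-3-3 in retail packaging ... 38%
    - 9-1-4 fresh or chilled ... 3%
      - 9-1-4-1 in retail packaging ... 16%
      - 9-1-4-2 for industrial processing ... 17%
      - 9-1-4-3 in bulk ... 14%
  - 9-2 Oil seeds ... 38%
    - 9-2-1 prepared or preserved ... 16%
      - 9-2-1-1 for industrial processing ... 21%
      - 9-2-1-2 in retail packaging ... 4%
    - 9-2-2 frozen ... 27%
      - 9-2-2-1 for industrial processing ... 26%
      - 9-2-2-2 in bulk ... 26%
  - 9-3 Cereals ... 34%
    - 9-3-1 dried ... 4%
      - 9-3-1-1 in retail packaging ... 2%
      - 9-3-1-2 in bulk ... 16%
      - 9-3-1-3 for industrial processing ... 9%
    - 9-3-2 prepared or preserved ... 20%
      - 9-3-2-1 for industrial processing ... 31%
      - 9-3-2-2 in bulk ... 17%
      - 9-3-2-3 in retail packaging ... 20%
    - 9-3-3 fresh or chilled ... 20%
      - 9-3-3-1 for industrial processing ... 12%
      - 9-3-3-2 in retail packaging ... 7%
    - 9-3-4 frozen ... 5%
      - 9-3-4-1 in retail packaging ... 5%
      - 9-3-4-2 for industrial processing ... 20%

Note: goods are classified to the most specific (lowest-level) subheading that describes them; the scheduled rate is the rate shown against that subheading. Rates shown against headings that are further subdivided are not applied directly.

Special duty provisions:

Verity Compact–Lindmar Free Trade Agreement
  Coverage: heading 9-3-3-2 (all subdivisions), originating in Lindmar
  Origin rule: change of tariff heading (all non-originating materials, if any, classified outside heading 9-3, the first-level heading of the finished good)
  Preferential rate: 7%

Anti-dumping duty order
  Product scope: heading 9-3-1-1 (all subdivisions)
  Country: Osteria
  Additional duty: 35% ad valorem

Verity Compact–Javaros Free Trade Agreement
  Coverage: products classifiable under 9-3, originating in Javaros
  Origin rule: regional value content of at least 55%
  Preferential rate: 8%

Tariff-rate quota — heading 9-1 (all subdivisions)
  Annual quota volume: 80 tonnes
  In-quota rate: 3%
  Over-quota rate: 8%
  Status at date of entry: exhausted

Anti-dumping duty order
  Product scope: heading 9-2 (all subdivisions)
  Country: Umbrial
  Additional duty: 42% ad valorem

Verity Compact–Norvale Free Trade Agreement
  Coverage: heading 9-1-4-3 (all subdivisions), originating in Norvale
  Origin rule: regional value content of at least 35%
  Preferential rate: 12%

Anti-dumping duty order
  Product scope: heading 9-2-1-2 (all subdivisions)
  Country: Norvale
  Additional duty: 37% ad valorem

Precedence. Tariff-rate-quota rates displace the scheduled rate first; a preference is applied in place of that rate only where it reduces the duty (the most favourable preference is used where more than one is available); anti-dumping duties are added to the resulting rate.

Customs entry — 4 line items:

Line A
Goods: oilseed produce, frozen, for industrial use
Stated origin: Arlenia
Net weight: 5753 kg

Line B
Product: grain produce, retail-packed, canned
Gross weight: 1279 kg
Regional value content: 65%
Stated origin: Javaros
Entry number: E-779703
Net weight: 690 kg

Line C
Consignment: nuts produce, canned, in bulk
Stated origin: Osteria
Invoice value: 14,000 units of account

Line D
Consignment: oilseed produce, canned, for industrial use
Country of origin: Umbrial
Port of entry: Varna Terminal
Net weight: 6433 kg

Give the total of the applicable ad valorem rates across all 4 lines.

105%

Line A: oilseed → 9-2; frozen → 9-2-2; for industrial use → 9-2-2-1. Scheduled 26%. No special measure applies. → 26%.
Line B: grain → 9-3; canned → 9-3-2; retail-packed → 9-3-2-3. Scheduled 20%. Javaros agreement on 9-3: RVC ≥ 55% → 8% available; preferential 8%. → 8%.
Line C: nuts → 9-1; canned → 9-1-3; in bulk → 9-1-3-2. Scheduled 10%. quota on 9-1 exhausted → over-quota 8%. → 8%.
Line D: oilseed → 9-2; canned → 9-2-1; for industrial use → 9-2-1-1. Scheduled 21%. anti-dumping (Umbrial, 9-2): +42%; total 21% + 42% = 63%. → 63%.
Sum: 26% + 8% + 8% + 63% = 105%.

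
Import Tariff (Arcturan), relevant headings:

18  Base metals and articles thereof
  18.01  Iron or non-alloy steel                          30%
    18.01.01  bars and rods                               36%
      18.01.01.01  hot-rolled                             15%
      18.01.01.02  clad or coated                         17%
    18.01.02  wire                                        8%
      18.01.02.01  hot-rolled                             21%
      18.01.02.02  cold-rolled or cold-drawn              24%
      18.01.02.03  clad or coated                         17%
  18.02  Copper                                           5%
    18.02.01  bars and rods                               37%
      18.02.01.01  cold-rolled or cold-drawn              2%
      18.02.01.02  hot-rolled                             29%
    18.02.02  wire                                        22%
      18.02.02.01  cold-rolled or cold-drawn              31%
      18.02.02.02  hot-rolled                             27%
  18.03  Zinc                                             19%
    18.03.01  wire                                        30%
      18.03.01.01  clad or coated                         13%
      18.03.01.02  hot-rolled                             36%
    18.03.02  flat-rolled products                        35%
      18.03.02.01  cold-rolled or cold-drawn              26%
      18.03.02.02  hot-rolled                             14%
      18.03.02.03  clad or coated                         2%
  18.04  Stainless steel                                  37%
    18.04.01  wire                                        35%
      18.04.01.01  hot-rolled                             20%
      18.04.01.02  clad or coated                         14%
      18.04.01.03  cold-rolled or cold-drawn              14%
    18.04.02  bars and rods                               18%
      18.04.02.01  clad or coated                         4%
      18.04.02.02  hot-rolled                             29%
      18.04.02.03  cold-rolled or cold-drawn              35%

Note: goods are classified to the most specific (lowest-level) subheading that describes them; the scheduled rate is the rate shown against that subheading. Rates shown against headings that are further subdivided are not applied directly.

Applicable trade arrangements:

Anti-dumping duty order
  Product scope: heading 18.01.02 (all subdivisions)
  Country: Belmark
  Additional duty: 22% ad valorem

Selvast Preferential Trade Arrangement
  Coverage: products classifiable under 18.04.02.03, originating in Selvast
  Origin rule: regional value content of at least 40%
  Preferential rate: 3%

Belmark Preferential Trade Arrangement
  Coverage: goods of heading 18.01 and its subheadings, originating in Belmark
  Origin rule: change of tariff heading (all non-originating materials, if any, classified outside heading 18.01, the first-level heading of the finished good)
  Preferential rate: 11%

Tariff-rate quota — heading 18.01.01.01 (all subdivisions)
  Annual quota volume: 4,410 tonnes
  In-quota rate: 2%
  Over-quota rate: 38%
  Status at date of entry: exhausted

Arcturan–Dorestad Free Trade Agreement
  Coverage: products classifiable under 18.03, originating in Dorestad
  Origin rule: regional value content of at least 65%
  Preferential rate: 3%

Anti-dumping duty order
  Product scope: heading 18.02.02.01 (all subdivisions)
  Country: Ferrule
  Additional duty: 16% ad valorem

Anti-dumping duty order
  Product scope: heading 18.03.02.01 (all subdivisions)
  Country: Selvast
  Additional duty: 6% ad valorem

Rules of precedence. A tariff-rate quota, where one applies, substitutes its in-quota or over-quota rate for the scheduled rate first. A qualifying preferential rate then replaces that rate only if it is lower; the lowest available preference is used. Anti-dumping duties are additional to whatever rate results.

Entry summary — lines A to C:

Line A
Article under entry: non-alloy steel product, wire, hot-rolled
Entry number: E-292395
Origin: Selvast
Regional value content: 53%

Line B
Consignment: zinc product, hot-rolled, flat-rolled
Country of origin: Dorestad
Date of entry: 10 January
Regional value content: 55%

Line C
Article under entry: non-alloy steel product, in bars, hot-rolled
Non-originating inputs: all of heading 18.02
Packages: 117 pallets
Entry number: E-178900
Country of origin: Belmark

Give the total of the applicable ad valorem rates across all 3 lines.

Line A: non-alloy steel → 18.01; wire → 18.01.02; hot-rolled → 18.01.02.01. Scheduled 21%. Selvast agreement on 18.04.02.03: 18.01.02.01 not covered. → 21%.
Line B: zinc → 18.03; flat-rolled → 18.03.02; hot-rolled → 18.03.02.02. Scheduled 14%. Dorestad agreement on 18.03: RVC < 65%. → 14%.
Line C: non-alloy steel → 18.01; in bars → 18.01.01; hot-rolled → 18.01.01.01. Scheduled 15%. quota on 18.01.01.01 exhausted → over-quota 38%; Belmark agreement on 18.01: CTH met → 11% available; preferential 11%. → 11%.
Sum: 21% + 14% + 11% = 46%.

46%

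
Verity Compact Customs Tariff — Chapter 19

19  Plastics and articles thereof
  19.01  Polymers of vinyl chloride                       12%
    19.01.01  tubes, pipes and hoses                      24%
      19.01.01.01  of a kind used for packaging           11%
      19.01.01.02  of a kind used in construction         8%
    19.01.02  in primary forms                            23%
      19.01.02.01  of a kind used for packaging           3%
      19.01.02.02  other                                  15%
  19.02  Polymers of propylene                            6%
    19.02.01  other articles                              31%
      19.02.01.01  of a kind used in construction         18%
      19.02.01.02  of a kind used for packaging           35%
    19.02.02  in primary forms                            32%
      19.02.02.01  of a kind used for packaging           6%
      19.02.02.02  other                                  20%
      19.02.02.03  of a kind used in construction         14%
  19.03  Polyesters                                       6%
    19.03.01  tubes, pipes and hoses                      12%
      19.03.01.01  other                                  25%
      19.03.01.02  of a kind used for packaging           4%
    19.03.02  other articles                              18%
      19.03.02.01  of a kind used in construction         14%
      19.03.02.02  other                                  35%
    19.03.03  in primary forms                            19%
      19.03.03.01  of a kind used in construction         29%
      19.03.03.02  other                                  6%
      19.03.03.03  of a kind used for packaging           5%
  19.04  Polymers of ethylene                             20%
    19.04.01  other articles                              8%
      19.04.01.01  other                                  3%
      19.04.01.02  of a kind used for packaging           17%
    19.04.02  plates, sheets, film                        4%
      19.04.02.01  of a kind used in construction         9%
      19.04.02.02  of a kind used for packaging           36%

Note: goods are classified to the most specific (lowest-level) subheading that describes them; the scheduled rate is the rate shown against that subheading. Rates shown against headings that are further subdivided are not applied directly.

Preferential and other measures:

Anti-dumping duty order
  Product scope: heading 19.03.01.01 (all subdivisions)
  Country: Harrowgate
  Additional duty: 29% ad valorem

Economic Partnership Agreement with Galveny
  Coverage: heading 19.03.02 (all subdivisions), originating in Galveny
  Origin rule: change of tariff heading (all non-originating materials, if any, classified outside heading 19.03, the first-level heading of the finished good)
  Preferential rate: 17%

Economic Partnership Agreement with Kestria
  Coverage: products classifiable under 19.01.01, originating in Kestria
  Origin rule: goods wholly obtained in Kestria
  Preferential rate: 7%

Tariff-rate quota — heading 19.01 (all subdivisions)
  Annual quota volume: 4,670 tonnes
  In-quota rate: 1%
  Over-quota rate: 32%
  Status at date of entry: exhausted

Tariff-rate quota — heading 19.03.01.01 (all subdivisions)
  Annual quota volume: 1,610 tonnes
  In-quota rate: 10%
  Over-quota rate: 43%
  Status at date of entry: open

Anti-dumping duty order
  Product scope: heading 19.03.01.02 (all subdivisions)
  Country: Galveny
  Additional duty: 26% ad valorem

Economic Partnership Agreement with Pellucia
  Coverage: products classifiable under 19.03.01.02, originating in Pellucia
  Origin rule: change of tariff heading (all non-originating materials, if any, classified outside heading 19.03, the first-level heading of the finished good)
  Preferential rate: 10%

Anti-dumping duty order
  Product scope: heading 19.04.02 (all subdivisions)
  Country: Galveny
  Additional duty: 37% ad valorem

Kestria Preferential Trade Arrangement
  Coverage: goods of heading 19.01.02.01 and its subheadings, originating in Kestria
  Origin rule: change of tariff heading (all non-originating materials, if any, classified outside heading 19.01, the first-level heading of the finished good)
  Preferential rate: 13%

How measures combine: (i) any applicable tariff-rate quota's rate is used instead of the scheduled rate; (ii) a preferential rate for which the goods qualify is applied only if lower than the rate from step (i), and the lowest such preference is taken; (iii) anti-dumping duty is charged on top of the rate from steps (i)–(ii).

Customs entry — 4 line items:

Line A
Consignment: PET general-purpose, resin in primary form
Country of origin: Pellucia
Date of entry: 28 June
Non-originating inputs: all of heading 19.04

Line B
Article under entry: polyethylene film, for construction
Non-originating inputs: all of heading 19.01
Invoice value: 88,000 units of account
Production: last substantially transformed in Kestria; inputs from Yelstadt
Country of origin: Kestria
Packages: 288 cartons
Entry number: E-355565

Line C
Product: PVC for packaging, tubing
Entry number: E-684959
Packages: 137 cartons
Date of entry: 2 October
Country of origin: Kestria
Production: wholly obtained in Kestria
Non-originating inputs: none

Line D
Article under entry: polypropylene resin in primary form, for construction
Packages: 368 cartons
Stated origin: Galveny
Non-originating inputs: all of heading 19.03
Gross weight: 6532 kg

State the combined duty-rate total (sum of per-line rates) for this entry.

Line A: PET → 19.03; resin in primary form → 19.03.03; general-purpose → 19.03.03.02. Scheduled 6%. Pellucia agreement on 19.03.01.02: 19.03.03.02 not covered. → 6%.
Line B: polyethylene → 19.04; film → 19.04.02; for construction → 19.04.02.01. Scheduled 9%. Kestria agreement on 19.01.01: 19.04.02.01 not covered; Kestria agreement on 19.01.02.01: 19.04.02.01 not covered. → 9%.
Line C: PVC → 19.01; tubing → 19.01.01; for packaging → 19.01.01.01. Scheduled 11%. quota on 19.01 exhausted → over-quota 32%; Kestria agreement on 19.01.01: wholly obtained → 7% available; Kestria agreement on 19.01.02.01: 19.01.01.01 not covered; preferential 7%. → 7%.
Line D: polypropylene → 19.02; resin in primary form → 19.02.02; for construction → 19.02.02.03. Scheduled 14%. Galveny agreement on 19.03.02: 19.02.02.03 not covered. → 14%.
Sum: 6% + 9% + 7% + 14% = 36%.

36%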